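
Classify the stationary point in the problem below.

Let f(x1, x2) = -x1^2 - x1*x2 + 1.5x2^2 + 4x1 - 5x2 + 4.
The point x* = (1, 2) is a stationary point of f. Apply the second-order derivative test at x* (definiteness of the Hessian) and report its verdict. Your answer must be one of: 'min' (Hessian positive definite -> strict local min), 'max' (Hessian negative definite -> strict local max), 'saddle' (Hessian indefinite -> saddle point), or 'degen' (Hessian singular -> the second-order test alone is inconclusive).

Compute the Hessian H = grad^2 f:
  H = [[-2, -1], [-1, 3]]
Verify stationarity: grad f(x*) = H x* + g = (0, 0).
Eigenvalues of H: -2.1926, 3.1926.
Eigenvalues have mixed signs, so H is indefinite -> x* is a saddle point.

saddle


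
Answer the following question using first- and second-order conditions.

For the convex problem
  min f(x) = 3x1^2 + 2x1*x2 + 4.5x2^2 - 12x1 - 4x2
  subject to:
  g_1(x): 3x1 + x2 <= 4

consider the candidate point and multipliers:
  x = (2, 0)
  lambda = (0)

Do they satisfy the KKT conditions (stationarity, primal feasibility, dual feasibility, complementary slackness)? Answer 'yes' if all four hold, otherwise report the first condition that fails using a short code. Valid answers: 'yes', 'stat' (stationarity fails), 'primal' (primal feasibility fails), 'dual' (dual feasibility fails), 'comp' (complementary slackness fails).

Gradient of f: grad f(x) = Q x + c = (0, 0)
Constraint values g_i(x) = a_i^T x - b_i:
  g_1((2, 0)) = 2
Stationarity residual: grad f(x) + sum_i lambda_i a_i = (0, 0)
  -> stationarity OK
Primal feasibility (all g_i <= 0): FAILS
Dual feasibility (all lambda_i >= 0): OK
Complementary slackness (lambda_i * g_i(x) = 0 for all i): OK

Verdict: the first failing condition is primal_feasibility -> primal.

primal


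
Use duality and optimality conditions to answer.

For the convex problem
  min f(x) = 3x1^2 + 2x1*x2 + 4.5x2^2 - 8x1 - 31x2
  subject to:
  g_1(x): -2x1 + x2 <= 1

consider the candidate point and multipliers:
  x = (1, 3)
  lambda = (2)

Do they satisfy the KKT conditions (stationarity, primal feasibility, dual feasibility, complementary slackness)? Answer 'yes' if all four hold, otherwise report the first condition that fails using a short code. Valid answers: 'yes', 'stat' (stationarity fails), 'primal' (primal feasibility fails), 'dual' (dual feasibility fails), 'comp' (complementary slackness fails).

Gradient of f: grad f(x) = Q x + c = (4, -2)
Constraint values g_i(x) = a_i^T x - b_i:
  g_1((1, 3)) = 0
Stationarity residual: grad f(x) + sum_i lambda_i a_i = (0, 0)
  -> stationarity OK
Primal feasibility (all g_i <= 0): OK
Dual feasibility (all lambda_i >= 0): OK
Complementary slackness (lambda_i * g_i(x) = 0 for all i): OK

Verdict: yes, KKT holds.

yes


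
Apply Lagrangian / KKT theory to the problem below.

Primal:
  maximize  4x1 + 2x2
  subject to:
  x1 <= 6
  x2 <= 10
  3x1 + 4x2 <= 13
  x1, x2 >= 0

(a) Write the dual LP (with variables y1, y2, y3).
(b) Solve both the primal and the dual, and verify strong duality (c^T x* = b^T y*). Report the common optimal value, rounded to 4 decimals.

The standard primal-dual pair for 'max c^T x s.t. A x <= b, x >= 0' is:
  Dual:  min b^T y  s.t.  A^T y >= c,  y >= 0.

So the dual LP is:
  minimize  6y1 + 10y2 + 13y3
  subject to:
    y1 + 3y3 >= 4
    y2 + 4y3 >= 2
    y1, y2, y3 >= 0

Solving the primal: x* = (4.3333, 0).
  primal value c^T x* = 17.3333.
Solving the dual: y* = (0, 0, 1.3333).
  dual value b^T y* = 17.3333.
Strong duality: c^T x* = b^T y*. Confirmed.

17.3333


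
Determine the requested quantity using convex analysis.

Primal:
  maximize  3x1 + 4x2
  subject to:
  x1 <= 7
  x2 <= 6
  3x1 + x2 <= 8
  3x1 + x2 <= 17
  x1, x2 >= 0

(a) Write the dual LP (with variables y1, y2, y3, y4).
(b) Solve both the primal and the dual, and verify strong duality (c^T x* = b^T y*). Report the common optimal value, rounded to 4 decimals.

The standard primal-dual pair for 'max c^T x s.t. A x <= b, x >= 0' is:
  Dual:  min b^T y  s.t.  A^T y >= c,  y >= 0.

So the dual LP is:
  minimize  7y1 + 6y2 + 8y3 + 17y4
  subject to:
    y1 + 3y3 + 3y4 >= 3
    y2 + y3 + y4 >= 4
    y1, y2, y3, y4 >= 0

Solving the primal: x* = (0.6667, 6).
  primal value c^T x* = 26.
Solving the dual: y* = (0, 3, 1, 0).
  dual value b^T y* = 26.
Strong duality: c^T x* = b^T y*. Confirmed.

26


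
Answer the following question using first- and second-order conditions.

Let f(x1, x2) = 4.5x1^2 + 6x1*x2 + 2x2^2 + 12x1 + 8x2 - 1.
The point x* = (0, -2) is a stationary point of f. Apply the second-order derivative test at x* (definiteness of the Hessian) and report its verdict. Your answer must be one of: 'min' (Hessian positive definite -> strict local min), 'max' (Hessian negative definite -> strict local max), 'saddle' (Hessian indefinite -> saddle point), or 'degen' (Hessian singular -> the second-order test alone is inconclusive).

Compute the Hessian H = grad^2 f:
  H = [[9, 6], [6, 4]]
Verify stationarity: grad f(x*) = H x* + g = (0, 0).
Eigenvalues of H: 0, 13.
H has a zero eigenvalue (singular; positive semidefinite but not definite), so H is neither positive definite, negative definite, nor indefinite. The second-order test alone is inconclusive -> degen.
(Indeed, f is constant along the null direction of H through x*, so x* is not a strict local extremum.)

degen


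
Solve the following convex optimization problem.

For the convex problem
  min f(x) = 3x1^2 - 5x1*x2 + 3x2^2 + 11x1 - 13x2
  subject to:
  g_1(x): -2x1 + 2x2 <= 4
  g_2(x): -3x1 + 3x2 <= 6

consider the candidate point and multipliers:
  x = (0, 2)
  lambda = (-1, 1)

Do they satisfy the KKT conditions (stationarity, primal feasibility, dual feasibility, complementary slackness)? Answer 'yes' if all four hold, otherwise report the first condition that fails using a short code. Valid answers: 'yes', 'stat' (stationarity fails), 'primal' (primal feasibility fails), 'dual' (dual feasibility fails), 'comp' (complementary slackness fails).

Gradient of f: grad f(x) = Q x + c = (1, -1)
Constraint values g_i(x) = a_i^T x - b_i:
  g_1((0, 2)) = 0
  g_2((0, 2)) = 0
Stationarity residual: grad f(x) + sum_i lambda_i a_i = (0, 0)
  -> stationarity OK
Primal feasibility (all g_i <= 0): OK
Dual feasibility (all lambda_i >= 0): FAILS
Complementary slackness (lambda_i * g_i(x) = 0 for all i): OK

Verdict: the first failing condition is dual_feasibility -> dual.

dual


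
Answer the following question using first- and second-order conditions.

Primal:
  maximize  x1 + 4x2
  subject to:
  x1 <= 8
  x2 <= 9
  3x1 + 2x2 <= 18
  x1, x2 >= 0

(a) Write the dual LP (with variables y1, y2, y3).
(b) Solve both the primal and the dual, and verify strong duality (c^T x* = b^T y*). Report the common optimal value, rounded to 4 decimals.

The standard primal-dual pair for 'max c^T x s.t. A x <= b, x >= 0' is:
  Dual:  min b^T y  s.t.  A^T y >= c,  y >= 0.

So the dual LP is:
  minimize  8y1 + 9y2 + 18y3
  subject to:
    y1 + 3y3 >= 1
    y2 + 2y3 >= 4
    y1, y2, y3 >= 0

Solving the primal: x* = (0, 9).
  primal value c^T x* = 36.
Solving the dual: y* = (0, 3.3333, 0.3333).
  dual value b^T y* = 36.
Strong duality: c^T x* = b^T y*. Confirmed.

36


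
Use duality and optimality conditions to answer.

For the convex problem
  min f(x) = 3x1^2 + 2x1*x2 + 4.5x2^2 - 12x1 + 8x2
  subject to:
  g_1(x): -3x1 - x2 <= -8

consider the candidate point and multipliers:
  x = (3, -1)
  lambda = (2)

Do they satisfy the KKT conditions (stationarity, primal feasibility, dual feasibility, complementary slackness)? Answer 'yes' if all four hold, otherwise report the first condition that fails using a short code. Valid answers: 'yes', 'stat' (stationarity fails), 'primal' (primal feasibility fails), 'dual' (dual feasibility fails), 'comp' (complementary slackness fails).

Gradient of f: grad f(x) = Q x + c = (4, 5)
Constraint values g_i(x) = a_i^T x - b_i:
  g_1((3, -1)) = 0
Stationarity residual: grad f(x) + sum_i lambda_i a_i = (-2, 3)
  -> stationarity FAILS
Primal feasibility (all g_i <= 0): OK
Dual feasibility (all lambda_i >= 0): OK
Complementary slackness (lambda_i * g_i(x) = 0 for all i): OK

Verdict: the first failing condition is stationarity -> stat.

stat


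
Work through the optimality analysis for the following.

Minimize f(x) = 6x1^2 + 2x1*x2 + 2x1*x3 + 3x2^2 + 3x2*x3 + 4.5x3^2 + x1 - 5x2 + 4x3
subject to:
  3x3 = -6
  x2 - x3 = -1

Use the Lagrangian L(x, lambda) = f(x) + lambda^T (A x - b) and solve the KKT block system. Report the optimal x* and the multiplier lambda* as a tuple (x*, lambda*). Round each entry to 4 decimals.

Form the Lagrangian:
  L(x, lambda) = (1/2) x^T Q x + c^T x + lambda^T (A x - b)
Stationarity (grad_x L = 0): Q x + c + A^T lambda = 0.
Primal feasibility: A x = b.

This gives the KKT block system:
  [ Q   A^T ] [ x     ]   [-c ]
  [ A    0  ] [ lambda ] = [ b ]

Solving the linear system:
  x*      = (0.75, -3, -2)
  lambda* = (16.3333, 27.5)
  f(x*)   = 66.625

x* = (0.75, -3, -2), lambda* = (16.3333, 27.5)


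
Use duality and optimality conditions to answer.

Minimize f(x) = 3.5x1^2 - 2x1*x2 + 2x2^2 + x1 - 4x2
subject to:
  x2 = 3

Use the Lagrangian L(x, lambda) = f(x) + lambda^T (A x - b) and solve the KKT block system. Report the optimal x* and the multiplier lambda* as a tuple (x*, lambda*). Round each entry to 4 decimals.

Form the Lagrangian:
  L(x, lambda) = (1/2) x^T Q x + c^T x + lambda^T (A x - b)
Stationarity (grad_x L = 0): Q x + c + A^T lambda = 0.
Primal feasibility: A x = b.

This gives the KKT block system:
  [ Q   A^T ] [ x     ]   [-c ]
  [ A    0  ] [ lambda ] = [ b ]

Solving the linear system:
  x*      = (0.7143, 3)
  lambda* = (-6.5714)
  f(x*)   = 4.2143

x* = (0.7143, 3), lambda* = (-6.5714)


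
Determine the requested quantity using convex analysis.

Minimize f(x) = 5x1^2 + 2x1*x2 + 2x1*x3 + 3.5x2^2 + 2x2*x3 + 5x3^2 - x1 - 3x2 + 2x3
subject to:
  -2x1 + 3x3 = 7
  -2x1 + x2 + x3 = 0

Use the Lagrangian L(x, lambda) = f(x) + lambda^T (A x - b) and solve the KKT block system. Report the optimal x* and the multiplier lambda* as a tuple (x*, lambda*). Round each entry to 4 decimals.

Form the Lagrangian:
  L(x, lambda) = (1/2) x^T Q x + c^T x + lambda^T (A x - b)
Stationarity (grad_x L = 0): Q x + c + A^T lambda = 0.
Primal feasibility: A x = b.

This gives the KKT block system:
  [ Q   A^T ] [ x     ]   [-c ]
  [ A    0  ] [ lambda ] = [ b ]

Solving the linear system:
  x*      = (0.1763, -2.0983, 2.4509)
  lambda* = (-11.6994, 12.4335)
  f(x*)   = 46.4581

x* = (0.1763, -2.0983, 2.4509), lambda* = (-11.6994, 12.4335)


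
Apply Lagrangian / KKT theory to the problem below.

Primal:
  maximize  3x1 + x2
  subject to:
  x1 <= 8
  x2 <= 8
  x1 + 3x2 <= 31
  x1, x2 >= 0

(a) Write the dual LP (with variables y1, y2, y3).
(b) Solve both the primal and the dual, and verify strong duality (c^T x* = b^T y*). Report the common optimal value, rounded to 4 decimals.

The standard primal-dual pair for 'max c^T x s.t. A x <= b, x >= 0' is:
  Dual:  min b^T y  s.t.  A^T y >= c,  y >= 0.

So the dual LP is:
  minimize  8y1 + 8y2 + 31y3
  subject to:
    y1 + y3 >= 3
    y2 + 3y3 >= 1
    y1, y2, y3 >= 0

Solving the primal: x* = (8, 7.6667).
  primal value c^T x* = 31.6667.
Solving the dual: y* = (2.6667, 0, 0.3333).
  dual value b^T y* = 31.6667.
Strong duality: c^T x* = b^T y*. Confirmed.

31.6667


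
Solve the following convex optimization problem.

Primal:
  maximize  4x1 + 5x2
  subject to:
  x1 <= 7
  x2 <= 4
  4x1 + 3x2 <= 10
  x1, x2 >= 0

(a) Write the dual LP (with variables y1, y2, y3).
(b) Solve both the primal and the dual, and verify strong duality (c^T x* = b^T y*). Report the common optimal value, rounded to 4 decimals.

The standard primal-dual pair for 'max c^T x s.t. A x <= b, x >= 0' is:
  Dual:  min b^T y  s.t.  A^T y >= c,  y >= 0.

So the dual LP is:
  minimize  7y1 + 4y2 + 10y3
  subject to:
    y1 + 4y3 >= 4
    y2 + 3y3 >= 5
    y1, y2, y3 >= 0

Solving the primal: x* = (0, 3.3333).
  primal value c^T x* = 16.6667.
Solving the dual: y* = (0, 0, 1.6667).
  dual value b^T y* = 16.6667.
Strong duality: c^T x* = b^T y*. Confirmed.

16.6667


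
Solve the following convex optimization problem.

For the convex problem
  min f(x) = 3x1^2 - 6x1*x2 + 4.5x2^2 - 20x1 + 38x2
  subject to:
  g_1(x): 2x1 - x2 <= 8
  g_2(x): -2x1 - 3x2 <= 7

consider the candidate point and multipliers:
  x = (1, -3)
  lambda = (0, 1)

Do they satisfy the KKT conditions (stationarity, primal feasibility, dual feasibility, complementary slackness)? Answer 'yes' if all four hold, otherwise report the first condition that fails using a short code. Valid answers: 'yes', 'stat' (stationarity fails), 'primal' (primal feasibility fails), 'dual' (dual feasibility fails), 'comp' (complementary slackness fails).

Gradient of f: grad f(x) = Q x + c = (4, 5)
Constraint values g_i(x) = a_i^T x - b_i:
  g_1((1, -3)) = -3
  g_2((1, -3)) = 0
Stationarity residual: grad f(x) + sum_i lambda_i a_i = (2, 2)
  -> stationarity FAILS
Primal feasibility (all g_i <= 0): OK
Dual feasibility (all lambda_i >= 0): OK
Complementary slackness (lambda_i * g_i(x) = 0 for all i): OK

Verdict: the first failing condition is stationarity -> stat.

stat


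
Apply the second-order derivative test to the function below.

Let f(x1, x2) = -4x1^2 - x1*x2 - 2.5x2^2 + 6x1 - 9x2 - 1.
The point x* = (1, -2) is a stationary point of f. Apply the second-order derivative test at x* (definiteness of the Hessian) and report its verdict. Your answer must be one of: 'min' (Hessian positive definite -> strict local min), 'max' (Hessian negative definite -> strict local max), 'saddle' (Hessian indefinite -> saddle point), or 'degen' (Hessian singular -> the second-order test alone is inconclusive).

Compute the Hessian H = grad^2 f:
  H = [[-8, -1], [-1, -5]]
Verify stationarity: grad f(x*) = H x* + g = (0, 0).
Eigenvalues of H: -8.3028, -4.6972.
Both eigenvalues < 0, so H is negative definite -> x* is a strict local max.

max


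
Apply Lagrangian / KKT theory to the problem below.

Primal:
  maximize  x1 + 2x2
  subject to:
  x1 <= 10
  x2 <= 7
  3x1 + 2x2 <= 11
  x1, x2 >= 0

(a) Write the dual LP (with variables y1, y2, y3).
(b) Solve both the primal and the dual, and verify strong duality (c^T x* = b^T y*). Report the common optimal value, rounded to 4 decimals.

The standard primal-dual pair for 'max c^T x s.t. A x <= b, x >= 0' is:
  Dual:  min b^T y  s.t.  A^T y >= c,  y >= 0.

So the dual LP is:
  minimize  10y1 + 7y2 + 11y3
  subject to:
    y1 + 3y3 >= 1
    y2 + 2y3 >= 2
    y1, y2, y3 >= 0

Solving the primal: x* = (0, 5.5).
  primal value c^T x* = 11.
Solving the dual: y* = (0, 0, 1).
  dual value b^T y* = 11.
Strong duality: c^T x* = b^T y*. Confirmed.

11


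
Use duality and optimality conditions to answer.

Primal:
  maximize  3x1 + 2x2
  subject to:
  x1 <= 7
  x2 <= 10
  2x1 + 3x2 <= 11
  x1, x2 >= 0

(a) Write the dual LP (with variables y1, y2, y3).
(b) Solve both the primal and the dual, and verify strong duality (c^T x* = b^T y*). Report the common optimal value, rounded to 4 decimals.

The standard primal-dual pair for 'max c^T x s.t. A x <= b, x >= 0' is:
  Dual:  min b^T y  s.t.  A^T y >= c,  y >= 0.

So the dual LP is:
  minimize  7y1 + 10y2 + 11y3
  subject to:
    y1 + 2y3 >= 3
    y2 + 3y3 >= 2
    y1, y2, y3 >= 0

Solving the primal: x* = (5.5, 0).
  primal value c^T x* = 16.5.
Solving the dual: y* = (0, 0, 1.5).
  dual value b^T y* = 16.5.
Strong duality: c^T x* = b^T y*. Confirmed.

16.5


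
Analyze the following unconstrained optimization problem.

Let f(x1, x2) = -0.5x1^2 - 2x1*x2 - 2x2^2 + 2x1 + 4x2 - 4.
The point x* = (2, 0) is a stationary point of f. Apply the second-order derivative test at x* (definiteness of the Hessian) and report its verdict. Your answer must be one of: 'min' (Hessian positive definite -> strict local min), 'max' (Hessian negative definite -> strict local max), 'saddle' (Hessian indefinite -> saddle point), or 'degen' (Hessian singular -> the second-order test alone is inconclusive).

Compute the Hessian H = grad^2 f:
  H = [[-1, -2], [-2, -4]]
Verify stationarity: grad f(x*) = H x* + g = (0, 0).
Eigenvalues of H: -5, 0.
H has a zero eigenvalue (singular; negative semidefinite but not definite), so H is neither positive definite, negative definite, nor indefinite. The second-order test alone is inconclusive -> degen.
(Indeed, f is constant along the null direction of H through x*, so x* is not a strict local extremum.)

degen


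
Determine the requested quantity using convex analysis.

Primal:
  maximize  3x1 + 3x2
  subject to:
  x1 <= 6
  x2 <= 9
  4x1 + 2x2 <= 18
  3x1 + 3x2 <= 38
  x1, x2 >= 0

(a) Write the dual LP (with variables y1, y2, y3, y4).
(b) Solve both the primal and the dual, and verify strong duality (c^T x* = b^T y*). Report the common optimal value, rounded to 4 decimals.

The standard primal-dual pair for 'max c^T x s.t. A x <= b, x >= 0' is:
  Dual:  min b^T y  s.t.  A^T y >= c,  y >= 0.

So the dual LP is:
  minimize  6y1 + 9y2 + 18y3 + 38y4
  subject to:
    y1 + 4y3 + 3y4 >= 3
    y2 + 2y3 + 3y4 >= 3
    y1, y2, y3, y4 >= 0

Solving the primal: x* = (0, 9).
  primal value c^T x* = 27.
Solving the dual: y* = (0, 1.5, 0.75, 0).
  dual value b^T y* = 27.
Strong duality: c^T x* = b^T y*. Confirmed.

27


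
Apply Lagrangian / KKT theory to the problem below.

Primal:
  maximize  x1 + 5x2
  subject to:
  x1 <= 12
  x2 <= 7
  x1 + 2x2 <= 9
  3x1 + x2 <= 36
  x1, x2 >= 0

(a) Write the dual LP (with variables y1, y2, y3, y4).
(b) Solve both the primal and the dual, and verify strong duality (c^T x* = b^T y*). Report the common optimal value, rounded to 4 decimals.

The standard primal-dual pair for 'max c^T x s.t. A x <= b, x >= 0' is:
  Dual:  min b^T y  s.t.  A^T y >= c,  y >= 0.

So the dual LP is:
  minimize  12y1 + 7y2 + 9y3 + 36y4
  subject to:
    y1 + y3 + 3y4 >= 1
    y2 + 2y3 + y4 >= 5
    y1, y2, y3, y4 >= 0

Solving the primal: x* = (0, 4.5).
  primal value c^T x* = 22.5.
Solving the dual: y* = (0, 0, 2.5, 0).
  dual value b^T y* = 22.5.
Strong duality: c^T x* = b^T y*. Confirmed.

22.5


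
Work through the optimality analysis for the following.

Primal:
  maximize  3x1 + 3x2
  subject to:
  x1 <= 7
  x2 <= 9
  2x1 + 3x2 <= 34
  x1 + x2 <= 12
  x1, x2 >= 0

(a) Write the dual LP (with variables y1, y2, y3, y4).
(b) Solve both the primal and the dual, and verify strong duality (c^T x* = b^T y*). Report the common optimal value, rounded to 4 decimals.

The standard primal-dual pair for 'max c^T x s.t. A x <= b, x >= 0' is:
  Dual:  min b^T y  s.t.  A^T y >= c,  y >= 0.

So the dual LP is:
  minimize  7y1 + 9y2 + 34y3 + 12y4
  subject to:
    y1 + 2y3 + y4 >= 3
    y2 + 3y3 + y4 >= 3
    y1, y2, y3, y4 >= 0

Solving the primal: x* = (7, 5).
  primal value c^T x* = 36.
Solving the dual: y* = (0, 0, 0, 3).
  dual value b^T y* = 36.
Strong duality: c^T x* = b^T y*. Confirmed.

36


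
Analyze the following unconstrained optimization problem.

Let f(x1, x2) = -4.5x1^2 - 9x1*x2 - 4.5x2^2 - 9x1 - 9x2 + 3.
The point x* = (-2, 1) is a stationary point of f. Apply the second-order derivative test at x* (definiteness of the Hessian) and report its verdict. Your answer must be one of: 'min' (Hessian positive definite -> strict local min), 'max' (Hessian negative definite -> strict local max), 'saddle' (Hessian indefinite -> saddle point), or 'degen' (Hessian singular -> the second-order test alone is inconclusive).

Compute the Hessian H = grad^2 f:
  H = [[-9, -9], [-9, -9]]
Verify stationarity: grad f(x*) = H x* + g = (0, 0).
Eigenvalues of H: -18, 0.
H has a zero eigenvalue (singular; negative semidefinite but not definite), so H is neither positive definite, negative definite, nor indefinite. The second-order test alone is inconclusive -> degen.
(Indeed, f is constant along the null direction of H through x*, so x* is not a strict local extremum.)

degen


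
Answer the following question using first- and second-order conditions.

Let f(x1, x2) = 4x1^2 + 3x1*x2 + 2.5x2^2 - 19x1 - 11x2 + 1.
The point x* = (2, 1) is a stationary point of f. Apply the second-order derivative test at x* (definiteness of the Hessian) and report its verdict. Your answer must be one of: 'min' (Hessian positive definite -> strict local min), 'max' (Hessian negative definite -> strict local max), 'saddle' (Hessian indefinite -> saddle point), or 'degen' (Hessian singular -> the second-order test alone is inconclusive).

Compute the Hessian H = grad^2 f:
  H = [[8, 3], [3, 5]]
Verify stationarity: grad f(x*) = H x* + g = (0, 0).
Eigenvalues of H: 3.1459, 9.8541.
Both eigenvalues > 0, so H is positive definite -> x* is a strict local min.

min


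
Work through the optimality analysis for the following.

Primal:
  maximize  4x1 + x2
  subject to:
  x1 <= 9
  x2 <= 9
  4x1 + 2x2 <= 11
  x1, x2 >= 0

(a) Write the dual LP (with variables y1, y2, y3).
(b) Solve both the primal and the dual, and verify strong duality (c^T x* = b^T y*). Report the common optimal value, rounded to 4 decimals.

The standard primal-dual pair for 'max c^T x s.t. A x <= b, x >= 0' is:
  Dual:  min b^T y  s.t.  A^T y >= c,  y >= 0.

So the dual LP is:
  minimize  9y1 + 9y2 + 11y3
  subject to:
    y1 + 4y3 >= 4
    y2 + 2y3 >= 1
    y1, y2, y3 >= 0

Solving the primal: x* = (2.75, 0).
  primal value c^T x* = 11.
Solving the dual: y* = (0, 0, 1).
  dual value b^T y* = 11.
Strong duality: c^T x* = b^T y*. Confirmed.

11


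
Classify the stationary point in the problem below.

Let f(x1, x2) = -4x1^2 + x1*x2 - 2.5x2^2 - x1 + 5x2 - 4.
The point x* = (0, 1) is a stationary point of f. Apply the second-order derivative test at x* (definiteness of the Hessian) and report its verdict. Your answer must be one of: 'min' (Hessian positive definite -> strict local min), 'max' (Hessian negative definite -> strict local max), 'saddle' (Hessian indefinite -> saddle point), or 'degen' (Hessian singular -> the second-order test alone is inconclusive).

Compute the Hessian H = grad^2 f:
  H = [[-8, 1], [1, -5]]
Verify stationarity: grad f(x*) = H x* + g = (0, 0).
Eigenvalues of H: -8.3028, -4.6972.
Both eigenvalues < 0, so H is negative definite -> x* is a strict local max.

max


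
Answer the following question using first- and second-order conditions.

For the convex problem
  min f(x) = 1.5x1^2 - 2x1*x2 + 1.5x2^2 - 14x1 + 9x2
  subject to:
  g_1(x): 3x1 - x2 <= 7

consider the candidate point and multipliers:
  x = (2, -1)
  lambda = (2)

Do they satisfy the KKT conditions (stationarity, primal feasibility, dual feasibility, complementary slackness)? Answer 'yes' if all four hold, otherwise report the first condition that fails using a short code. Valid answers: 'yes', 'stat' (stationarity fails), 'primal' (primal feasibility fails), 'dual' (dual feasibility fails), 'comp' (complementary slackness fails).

Gradient of f: grad f(x) = Q x + c = (-6, 2)
Constraint values g_i(x) = a_i^T x - b_i:
  g_1((2, -1)) = 0
Stationarity residual: grad f(x) + sum_i lambda_i a_i = (0, 0)
  -> stationarity OK
Primal feasibility (all g_i <= 0): OK
Dual feasibility (all lambda_i >= 0): OK
Complementary slackness (lambda_i * g_i(x) = 0 for all i): OK

Verdict: yes, KKT holds.

yes


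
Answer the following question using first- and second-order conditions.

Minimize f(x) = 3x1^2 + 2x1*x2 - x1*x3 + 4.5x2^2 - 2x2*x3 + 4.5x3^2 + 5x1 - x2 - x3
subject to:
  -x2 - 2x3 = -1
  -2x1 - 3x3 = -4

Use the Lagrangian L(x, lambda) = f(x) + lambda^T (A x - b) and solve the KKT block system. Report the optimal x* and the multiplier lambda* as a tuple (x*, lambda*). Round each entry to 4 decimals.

Form the Lagrangian:
  L(x, lambda) = (1/2) x^T Q x + c^T x + lambda^T (A x - b)
Stationarity (grad_x L = 0): Q x + c + A^T lambda = 0.
Primal feasibility: A x = b.

This gives the KKT block system:
  [ Q   A^T ] [ x     ]   [-c ]
  [ A    0  ] [ lambda ] = [ b ]

Solving the linear system:
  x*      = (0.9417, -0.411, 0.7055)
  lambda* = (-4.227, 4.5613)
  f(x*)   = 9.2163

x* = (0.9417, -0.411, 0.7055), lambda* = (-4.227, 4.5613)


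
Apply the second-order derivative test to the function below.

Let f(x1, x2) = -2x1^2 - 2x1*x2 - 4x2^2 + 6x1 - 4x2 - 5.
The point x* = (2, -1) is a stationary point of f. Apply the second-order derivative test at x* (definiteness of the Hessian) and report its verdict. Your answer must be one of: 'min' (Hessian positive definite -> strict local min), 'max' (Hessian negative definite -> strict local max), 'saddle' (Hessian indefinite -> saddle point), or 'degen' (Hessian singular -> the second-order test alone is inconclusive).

Compute the Hessian H = grad^2 f:
  H = [[-4, -2], [-2, -8]]
Verify stationarity: grad f(x*) = H x* + g = (0, 0).
Eigenvalues of H: -8.8284, -3.1716.
Both eigenvalues < 0, so H is negative definite -> x* is a strict local max.

max


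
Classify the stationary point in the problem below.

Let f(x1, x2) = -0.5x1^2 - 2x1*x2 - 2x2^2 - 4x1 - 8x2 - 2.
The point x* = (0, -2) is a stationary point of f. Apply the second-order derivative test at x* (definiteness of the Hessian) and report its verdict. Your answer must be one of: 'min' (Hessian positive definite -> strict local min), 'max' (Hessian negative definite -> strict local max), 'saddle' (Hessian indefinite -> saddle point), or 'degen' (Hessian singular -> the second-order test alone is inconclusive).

Compute the Hessian H = grad^2 f:
  H = [[-1, -2], [-2, -4]]
Verify stationarity: grad f(x*) = H x* + g = (0, 0).
Eigenvalues of H: -5, 0.
H has a zero eigenvalue (singular; negative semidefinite but not definite), so H is neither positive definite, negative definite, nor indefinite. The second-order test alone is inconclusive -> degen.
(Indeed, f is constant along the null direction of H through x*, so x* is not a strict local extremum.)

degen


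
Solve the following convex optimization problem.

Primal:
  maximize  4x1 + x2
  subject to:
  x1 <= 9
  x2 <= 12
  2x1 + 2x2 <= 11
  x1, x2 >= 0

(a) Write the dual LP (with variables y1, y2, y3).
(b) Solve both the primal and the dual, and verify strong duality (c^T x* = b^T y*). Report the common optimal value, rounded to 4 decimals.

The standard primal-dual pair for 'max c^T x s.t. A x <= b, x >= 0' is:
  Dual:  min b^T y  s.t.  A^T y >= c,  y >= 0.

So the dual LP is:
  minimize  9y1 + 12y2 + 11y3
  subject to:
    y1 + 2y3 >= 4
    y2 + 2y3 >= 1
    y1, y2, y3 >= 0

Solving the primal: x* = (5.5, 0).
  primal value c^T x* = 22.
Solving the dual: y* = (0, 0, 2).
  dual value b^T y* = 22.
Strong duality: c^T x* = b^T y*. Confirmed.

22


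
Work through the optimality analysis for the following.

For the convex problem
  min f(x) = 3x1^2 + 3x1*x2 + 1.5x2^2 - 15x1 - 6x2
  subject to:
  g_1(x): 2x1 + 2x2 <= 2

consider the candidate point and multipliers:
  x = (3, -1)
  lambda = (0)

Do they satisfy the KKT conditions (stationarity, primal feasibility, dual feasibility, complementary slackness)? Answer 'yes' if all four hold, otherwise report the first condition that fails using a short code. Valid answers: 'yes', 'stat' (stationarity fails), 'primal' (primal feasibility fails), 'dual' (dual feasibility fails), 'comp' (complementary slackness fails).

Gradient of f: grad f(x) = Q x + c = (0, 0)
Constraint values g_i(x) = a_i^T x - b_i:
  g_1((3, -1)) = 2
Stationarity residual: grad f(x) + sum_i lambda_i a_i = (0, 0)
  -> stationarity OK
Primal feasibility (all g_i <= 0): FAILS
Dual feasibility (all lambda_i >= 0): OK
Complementary slackness (lambda_i * g_i(x) = 0 for all i): OK

Verdict: the first failing condition is primal_feasibility -> primal.

primal


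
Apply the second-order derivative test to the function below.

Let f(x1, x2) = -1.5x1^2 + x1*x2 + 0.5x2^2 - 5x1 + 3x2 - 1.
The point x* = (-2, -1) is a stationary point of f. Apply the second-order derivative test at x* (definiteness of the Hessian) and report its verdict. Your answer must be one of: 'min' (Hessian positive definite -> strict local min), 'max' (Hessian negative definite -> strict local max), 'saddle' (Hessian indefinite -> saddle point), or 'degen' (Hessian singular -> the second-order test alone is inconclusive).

Compute the Hessian H = grad^2 f:
  H = [[-3, 1], [1, 1]]
Verify stationarity: grad f(x*) = H x* + g = (0, 0).
Eigenvalues of H: -3.2361, 1.2361.
Eigenvalues have mixed signs, so H is indefinite -> x* is a saddle point.

saddle


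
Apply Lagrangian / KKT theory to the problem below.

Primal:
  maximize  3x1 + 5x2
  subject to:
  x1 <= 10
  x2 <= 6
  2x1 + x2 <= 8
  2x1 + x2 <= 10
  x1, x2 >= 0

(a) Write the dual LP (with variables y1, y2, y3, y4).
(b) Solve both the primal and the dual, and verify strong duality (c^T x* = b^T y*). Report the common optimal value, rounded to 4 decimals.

The standard primal-dual pair for 'max c^T x s.t. A x <= b, x >= 0' is:
  Dual:  min b^T y  s.t.  A^T y >= c,  y >= 0.

So the dual LP is:
  minimize  10y1 + 6y2 + 8y3 + 10y4
  subject to:
    y1 + 2y3 + 2y4 >= 3
    y2 + y3 + y4 >= 5
    y1, y2, y3, y4 >= 0

Solving the primal: x* = (1, 6).
  primal value c^T x* = 33.
Solving the dual: y* = (0, 3.5, 1.5, 0).
  dual value b^T y* = 33.
Strong duality: c^T x* = b^T y*. Confirmed.

33


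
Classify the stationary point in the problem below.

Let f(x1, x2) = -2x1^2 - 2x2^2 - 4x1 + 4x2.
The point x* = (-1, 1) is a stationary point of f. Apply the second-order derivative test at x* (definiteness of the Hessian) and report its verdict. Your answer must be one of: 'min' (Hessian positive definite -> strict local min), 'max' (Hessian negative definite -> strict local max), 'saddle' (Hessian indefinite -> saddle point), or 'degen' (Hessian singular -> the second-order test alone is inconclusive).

Compute the Hessian H = grad^2 f:
  H = [[-4, 0], [0, -4]]
Verify stationarity: grad f(x*) = H x* + g = (0, 0).
Eigenvalues of H: -4, -4.
Both eigenvalues < 0, so H is negative definite -> x* is a strict local max.

max


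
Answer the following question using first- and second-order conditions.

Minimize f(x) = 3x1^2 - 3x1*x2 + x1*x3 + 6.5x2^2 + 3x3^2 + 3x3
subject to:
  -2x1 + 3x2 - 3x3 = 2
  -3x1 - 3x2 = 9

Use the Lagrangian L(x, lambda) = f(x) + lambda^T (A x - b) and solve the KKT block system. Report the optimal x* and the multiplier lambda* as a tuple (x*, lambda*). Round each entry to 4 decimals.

Form the Lagrangian:
  L(x, lambda) = (1/2) x^T Q x + c^T x + lambda^T (A x - b)
Stationarity (grad_x L = 0): Q x + c + A^T lambda = 0.
Primal feasibility: A x = b.

This gives the KKT block system:
  [ Q   A^T ] [ x     ]   [-c ]
  [ A    0  ] [ lambda ] = [ b ]

Solving the linear system:
  x*      = (-1.9826, -1.0174, -0.3623)
  lambda* = (-0.3855, -2.8116)
  f(x*)   = 12.4942

x* = (-1.9826, -1.0174, -0.3623), lambda* = (-0.3855, -2.8116)


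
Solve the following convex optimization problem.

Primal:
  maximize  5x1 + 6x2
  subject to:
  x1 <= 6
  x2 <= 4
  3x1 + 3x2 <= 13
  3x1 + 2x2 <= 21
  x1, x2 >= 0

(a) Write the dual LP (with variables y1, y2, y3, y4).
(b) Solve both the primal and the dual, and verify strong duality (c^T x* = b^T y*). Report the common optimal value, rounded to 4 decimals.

The standard primal-dual pair for 'max c^T x s.t. A x <= b, x >= 0' is:
  Dual:  min b^T y  s.t.  A^T y >= c,  y >= 0.

So the dual LP is:
  minimize  6y1 + 4y2 + 13y3 + 21y4
  subject to:
    y1 + 3y3 + 3y4 >= 5
    y2 + 3y3 + 2y4 >= 6
    y1, y2, y3, y4 >= 0

Solving the primal: x* = (0.3333, 4).
  primal value c^T x* = 25.6667.
Solving the dual: y* = (0, 1, 1.6667, 0).
  dual value b^T y* = 25.6667.
Strong duality: c^T x* = b^T y*. Confirmed.

25.6667


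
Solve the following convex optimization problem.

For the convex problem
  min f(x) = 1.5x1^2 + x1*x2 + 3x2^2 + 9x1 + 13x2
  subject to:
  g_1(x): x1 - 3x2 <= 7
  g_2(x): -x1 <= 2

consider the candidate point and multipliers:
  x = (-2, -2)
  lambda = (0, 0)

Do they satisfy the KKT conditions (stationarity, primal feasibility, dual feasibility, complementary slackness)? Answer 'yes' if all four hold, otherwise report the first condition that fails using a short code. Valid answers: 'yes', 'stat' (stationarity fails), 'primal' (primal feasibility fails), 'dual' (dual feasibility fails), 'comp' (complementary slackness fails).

Gradient of f: grad f(x) = Q x + c = (1, -1)
Constraint values g_i(x) = a_i^T x - b_i:
  g_1((-2, -2)) = -3
  g_2((-2, -2)) = 0
Stationarity residual: grad f(x) + sum_i lambda_i a_i = (1, -1)
  -> stationarity FAILS
Primal feasibility (all g_i <= 0): OK
Dual feasibility (all lambda_i >= 0): OK
Complementary slackness (lambda_i * g_i(x) = 0 for all i): OK

Verdict: the first failing condition is stationarity -> stat.

stat


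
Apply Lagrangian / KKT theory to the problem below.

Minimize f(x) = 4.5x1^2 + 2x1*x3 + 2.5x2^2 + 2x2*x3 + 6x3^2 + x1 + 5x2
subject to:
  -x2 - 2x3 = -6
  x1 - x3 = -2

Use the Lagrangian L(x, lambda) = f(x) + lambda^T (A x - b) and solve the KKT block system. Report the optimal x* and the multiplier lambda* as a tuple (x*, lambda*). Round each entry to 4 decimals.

Form the Lagrangian:
  L(x, lambda) = (1/2) x^T Q x + c^T x + lambda^T (A x - b)
Stationarity (grad_x L = 0): Q x + c + A^T lambda = 0.
Primal feasibility: A x = b.

This gives the KKT block system:
  [ Q   A^T ] [ x     ]   [-c ]
  [ A    0  ] [ lambda ] = [ b ]

Solving the linear system:
  x*      = (0.1351, 1.7297, 2.1351)
  lambda* = (17.9189, -6.4865)
  f(x*)   = 51.6622

x* = (0.1351, 1.7297, 2.1351), lambda* = (17.9189, -6.4865)


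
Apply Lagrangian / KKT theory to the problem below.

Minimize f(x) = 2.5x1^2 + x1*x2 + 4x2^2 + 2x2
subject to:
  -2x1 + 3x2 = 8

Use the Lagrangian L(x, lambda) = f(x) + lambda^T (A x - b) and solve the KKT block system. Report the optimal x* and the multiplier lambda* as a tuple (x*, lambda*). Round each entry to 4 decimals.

Form the Lagrangian:
  L(x, lambda) = (1/2) x^T Q x + c^T x + lambda^T (A x - b)
Stationarity (grad_x L = 0): Q x + c + A^T lambda = 0.
Primal feasibility: A x = b.

This gives the KKT block system:
  [ Q   A^T ] [ x     ]   [-c ]
  [ A    0  ] [ lambda ] = [ b ]

Solving the linear system:
  x*      = (-1.8427, 1.4382)
  lambda* = (-3.8876)
  f(x*)   = 16.9888

x* = (-1.8427, 1.4382), lambda* = (-3.8876)


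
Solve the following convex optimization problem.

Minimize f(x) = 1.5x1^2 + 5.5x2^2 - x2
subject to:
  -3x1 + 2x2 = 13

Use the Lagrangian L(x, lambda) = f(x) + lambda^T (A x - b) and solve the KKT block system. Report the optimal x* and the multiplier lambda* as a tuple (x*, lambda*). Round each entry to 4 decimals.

Form the Lagrangian:
  L(x, lambda) = (1/2) x^T Q x + c^T x + lambda^T (A x - b)
Stationarity (grad_x L = 0): Q x + c + A^T lambda = 0.
Primal feasibility: A x = b.

This gives the KKT block system:
  [ Q   A^T ] [ x     ]   [-c ]
  [ A    0  ] [ lambda ] = [ b ]

Solving the linear system:
  x*      = (-3.8108, 0.7838)
  lambda* = (-3.8108)
  f(x*)   = 24.3784

x* = (-3.8108, 0.7838), lambda* = (-3.8108)


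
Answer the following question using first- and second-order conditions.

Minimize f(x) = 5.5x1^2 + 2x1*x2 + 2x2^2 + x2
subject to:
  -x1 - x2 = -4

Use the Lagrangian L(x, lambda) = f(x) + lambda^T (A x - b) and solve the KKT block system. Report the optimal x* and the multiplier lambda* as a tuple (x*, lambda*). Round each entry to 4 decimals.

Form the Lagrangian:
  L(x, lambda) = (1/2) x^T Q x + c^T x + lambda^T (A x - b)
Stationarity (grad_x L = 0): Q x + c + A^T lambda = 0.
Primal feasibility: A x = b.

This gives the KKT block system:
  [ Q   A^T ] [ x     ]   [-c ]
  [ A    0  ] [ lambda ] = [ b ]

Solving the linear system:
  x*      = (0.8182, 3.1818)
  lambda* = (15.3636)
  f(x*)   = 32.3182

x* = (0.8182, 3.1818), lambda* = (15.3636)


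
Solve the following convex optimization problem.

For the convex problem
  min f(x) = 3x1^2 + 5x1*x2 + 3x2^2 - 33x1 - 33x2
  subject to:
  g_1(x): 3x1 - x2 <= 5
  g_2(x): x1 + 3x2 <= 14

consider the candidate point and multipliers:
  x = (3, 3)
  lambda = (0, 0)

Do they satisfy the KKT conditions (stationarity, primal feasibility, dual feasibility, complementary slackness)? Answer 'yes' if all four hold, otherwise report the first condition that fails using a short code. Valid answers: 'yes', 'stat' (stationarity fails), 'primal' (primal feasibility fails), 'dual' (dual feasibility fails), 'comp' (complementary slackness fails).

Gradient of f: grad f(x) = Q x + c = (0, 0)
Constraint values g_i(x) = a_i^T x - b_i:
  g_1((3, 3)) = 1
  g_2((3, 3)) = -2
Stationarity residual: grad f(x) + sum_i lambda_i a_i = (0, 0)
  -> stationarity OK
Primal feasibility (all g_i <= 0): FAILS
Dual feasibility (all lambda_i >= 0): OK
Complementary slackness (lambda_i * g_i(x) = 0 for all i): OK

Verdict: the first failing condition is primal_feasibility -> primal.

primal


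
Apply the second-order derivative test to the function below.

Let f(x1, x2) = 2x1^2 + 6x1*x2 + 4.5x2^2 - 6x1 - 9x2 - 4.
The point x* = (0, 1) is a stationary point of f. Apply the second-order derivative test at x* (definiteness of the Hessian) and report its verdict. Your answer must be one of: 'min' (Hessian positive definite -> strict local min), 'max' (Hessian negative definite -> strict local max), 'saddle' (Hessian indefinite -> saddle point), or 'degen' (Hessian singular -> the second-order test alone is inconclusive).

Compute the Hessian H = grad^2 f:
  H = [[4, 6], [6, 9]]
Verify stationarity: grad f(x*) = H x* + g = (0, 0).
Eigenvalues of H: 0, 13.
H has a zero eigenvalue (singular; positive semidefinite but not definite), so H is neither positive definite, negative definite, nor indefinite. The second-order test alone is inconclusive -> degen.
(Indeed, f is constant along the null direction of H through x*, so x* is not a strict local extremum.)

degen


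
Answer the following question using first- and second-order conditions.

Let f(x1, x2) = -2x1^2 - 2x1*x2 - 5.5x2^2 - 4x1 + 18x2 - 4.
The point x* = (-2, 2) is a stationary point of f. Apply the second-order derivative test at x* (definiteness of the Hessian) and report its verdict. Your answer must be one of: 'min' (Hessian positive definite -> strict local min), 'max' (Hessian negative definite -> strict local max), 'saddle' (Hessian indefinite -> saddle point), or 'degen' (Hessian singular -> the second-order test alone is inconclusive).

Compute the Hessian H = grad^2 f:
  H = [[-4, -2], [-2, -11]]
Verify stationarity: grad f(x*) = H x* + g = (0, 0).
Eigenvalues of H: -11.5311, -3.4689.
Both eigenvalues < 0, so H is negative definite -> x* is a strict local max.

max


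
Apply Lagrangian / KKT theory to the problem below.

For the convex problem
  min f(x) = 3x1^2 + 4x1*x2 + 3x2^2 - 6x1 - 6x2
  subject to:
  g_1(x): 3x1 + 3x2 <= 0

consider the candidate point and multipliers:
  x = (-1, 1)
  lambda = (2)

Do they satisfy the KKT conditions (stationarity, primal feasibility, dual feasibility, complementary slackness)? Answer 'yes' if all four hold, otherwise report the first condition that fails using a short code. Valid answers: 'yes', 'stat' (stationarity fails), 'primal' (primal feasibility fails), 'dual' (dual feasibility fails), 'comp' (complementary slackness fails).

Gradient of f: grad f(x) = Q x + c = (-8, -4)
Constraint values g_i(x) = a_i^T x - b_i:
  g_1((-1, 1)) = 0
Stationarity residual: grad f(x) + sum_i lambda_i a_i = (-2, 2)
  -> stationarity FAILS
Primal feasibility (all g_i <= 0): OK
Dual feasibility (all lambda_i >= 0): OK
Complementary slackness (lambda_i * g_i(x) = 0 for all i): OK

Verdict: the first failing condition is stationarity -> stat.

stat


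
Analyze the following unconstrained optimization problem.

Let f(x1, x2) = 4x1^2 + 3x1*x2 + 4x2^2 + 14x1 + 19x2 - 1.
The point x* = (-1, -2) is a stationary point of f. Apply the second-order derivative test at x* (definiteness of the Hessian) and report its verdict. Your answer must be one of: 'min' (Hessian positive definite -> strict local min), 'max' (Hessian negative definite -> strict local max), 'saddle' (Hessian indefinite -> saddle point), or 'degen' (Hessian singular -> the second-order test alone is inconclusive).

Compute the Hessian H = grad^2 f:
  H = [[8, 3], [3, 8]]
Verify stationarity: grad f(x*) = H x* + g = (0, 0).
Eigenvalues of H: 5, 11.
Both eigenvalues > 0, so H is positive definite -> x* is a strict local min.

min
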